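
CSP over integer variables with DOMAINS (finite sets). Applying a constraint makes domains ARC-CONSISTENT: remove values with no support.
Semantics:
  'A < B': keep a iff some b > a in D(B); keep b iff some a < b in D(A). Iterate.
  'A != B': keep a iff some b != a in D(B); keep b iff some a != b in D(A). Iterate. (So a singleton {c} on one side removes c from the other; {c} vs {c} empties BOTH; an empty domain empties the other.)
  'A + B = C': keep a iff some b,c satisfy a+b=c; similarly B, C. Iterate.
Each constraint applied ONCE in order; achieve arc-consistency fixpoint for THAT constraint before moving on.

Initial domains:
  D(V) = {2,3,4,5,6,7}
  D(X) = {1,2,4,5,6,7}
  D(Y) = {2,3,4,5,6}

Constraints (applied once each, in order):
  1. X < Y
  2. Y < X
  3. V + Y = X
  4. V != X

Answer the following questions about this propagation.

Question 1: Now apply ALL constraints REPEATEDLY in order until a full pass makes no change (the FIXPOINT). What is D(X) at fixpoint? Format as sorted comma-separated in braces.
Answer: {}

Derivation:
pass 0 (initial): D(X)={1,2,4,5,6,7}
pass 1: V {2,3,4,5,6,7}->{2,3}; X {1,2,4,5,6,7}->{4,5}; Y {2,3,4,5,6}->{2,3}
pass 2: V {2,3}->{}; X {4,5}->{}; Y {2,3}->{}
pass 3: no change
Fixpoint after 3 passes: D(X) = {}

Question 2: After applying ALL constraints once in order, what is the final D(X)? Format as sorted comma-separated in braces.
Answer: {4,5}

Derivation:
Constraint 1 (X < Y) on D(X)={1,2,4,5,6,7} D(Y)={2,3,4,5,6}: X {1,2,4,5,6,7}->{1,2,4,5}
Constraint 2 (Y < X) on D(Y)={2,3,4,5,6} D(X)={1,2,4,5}: Y {2,3,4,5,6}->{2,3,4}; X {1,2,4,5}->{4,5}
Constraint 3 (V + Y = X) on D(V)={2,3,4,5,6,7} D(Y)={2,3,4} D(X)={4,5}: V {2,3,4,5,6,7}->{2,3}; Y {2,3,4}->{2,3}
Constraint 4 (V != X) on D(V)={2,3} D(X)={4,5}: no change
So after all 4 constraints: D(X) = {4,5}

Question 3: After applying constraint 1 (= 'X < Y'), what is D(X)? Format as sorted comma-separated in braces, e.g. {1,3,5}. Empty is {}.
Constraint 1 (X < Y) on D(X)={1,2,4,5,6,7} D(Y)={2,3,4,5,6}: X {1,2,4,5,6,7}->{1,2,4,5}
So after constraint 1: D(X) = {1,2,4,5}

Answer: {1,2,4,5}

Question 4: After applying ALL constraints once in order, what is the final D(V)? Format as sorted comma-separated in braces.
Constraint 1 (X < Y) on D(X)={1,2,4,5,6,7} D(Y)={2,3,4,5,6}: X {1,2,4,5,6,7}->{1,2,4,5}
Constraint 2 (Y < X) on D(Y)={2,3,4,5,6} D(X)={1,2,4,5}: Y {2,3,4,5,6}->{2,3,4}; X {1,2,4,5}->{4,5}
Constraint 3 (V + Y = X) on D(V)={2,3,4,5,6,7} D(Y)={2,3,4} D(X)={4,5}: V {2,3,4,5,6,7}->{2,3}; Y {2,3,4}->{2,3}
Constraint 4 (V != X) on D(V)={2,3} D(X)={4,5}: no change
So after all 4 constraints: D(V) = {2,3}

Answer: {2,3}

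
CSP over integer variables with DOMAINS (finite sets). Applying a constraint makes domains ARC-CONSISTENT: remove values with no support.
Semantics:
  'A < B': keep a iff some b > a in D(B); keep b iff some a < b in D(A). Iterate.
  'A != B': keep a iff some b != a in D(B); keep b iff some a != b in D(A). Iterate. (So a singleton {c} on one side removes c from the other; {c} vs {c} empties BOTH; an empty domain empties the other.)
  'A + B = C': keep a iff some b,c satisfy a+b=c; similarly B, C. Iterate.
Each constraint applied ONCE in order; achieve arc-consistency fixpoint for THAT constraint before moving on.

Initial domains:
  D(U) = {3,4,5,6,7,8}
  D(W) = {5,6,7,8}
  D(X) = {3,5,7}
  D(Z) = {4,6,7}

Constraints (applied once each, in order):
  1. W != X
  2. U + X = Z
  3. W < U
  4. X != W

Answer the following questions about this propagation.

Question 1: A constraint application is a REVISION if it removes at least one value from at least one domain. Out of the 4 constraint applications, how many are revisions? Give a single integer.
Constraint 1 (W != X) on D(W)={5,6,7,8} D(X)={3,5,7}: no change => not a revision
Constraint 2 (U + X = Z) on D(U)={3,4,5,6,7,8} D(X)={3,5,7} D(Z)={4,6,7}: U {3,4,5,6,7,8}->{3,4}; X {3,5,7}->{3}; Z {4,6,7}->{6,7} => REVISION
Constraint 3 (W < U) on D(W)={5,6,7,8} D(U)={3,4}: W {5,6,7,8}->{}; U {3,4}->{} => REVISION
Constraint 4 (X != W) on D(X)={3} D(W)={}: X {3}->{} => REVISION
Total revisions = 3

Answer: 3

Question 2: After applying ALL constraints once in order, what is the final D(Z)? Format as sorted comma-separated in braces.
Answer: {6,7}

Derivation:
Constraint 1 (W != X) on D(W)={5,6,7,8} D(X)={3,5,7}: no change
Constraint 2 (U + X = Z) on D(U)={3,4,5,6,7,8} D(X)={3,5,7} D(Z)={4,6,7}: U {3,4,5,6,7,8}->{3,4}; X {3,5,7}->{3}; Z {4,6,7}->{6,7}
Constraint 3 (W < U) on D(W)={5,6,7,8} D(U)={3,4}: W {5,6,7,8}->{}; U {3,4}->{}
Constraint 4 (X != W) on D(X)={3} D(W)={}: X {3}->{}
So after all 4 constraints: D(Z) = {6,7}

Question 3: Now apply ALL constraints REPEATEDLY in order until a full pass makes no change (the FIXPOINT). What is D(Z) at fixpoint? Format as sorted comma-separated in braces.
pass 0 (initial): D(Z)={4,6,7}
pass 1: U {3,4,5,6,7,8}->{}; W {5,6,7,8}->{}; X {3,5,7}->{}; Z {4,6,7}->{6,7}
pass 2: Z {6,7}->{}
pass 3: no change
Fixpoint after 3 passes: D(Z) = {}

Answer: {}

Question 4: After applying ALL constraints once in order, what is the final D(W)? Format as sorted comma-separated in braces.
Constraint 1 (W != X) on D(W)={5,6,7,8} D(X)={3,5,7}: no change
Constraint 2 (U + X = Z) on D(U)={3,4,5,6,7,8} D(X)={3,5,7} D(Z)={4,6,7}: U {3,4,5,6,7,8}->{3,4}; X {3,5,7}->{3}; Z {4,6,7}->{6,7}
Constraint 3 (W < U) on D(W)={5,6,7,8} D(U)={3,4}: W {5,6,7,8}->{}; U {3,4}->{}
Constraint 4 (X != W) on D(X)={3} D(W)={}: X {3}->{}
So after all 4 constraints: D(W) = {}

Answer: {}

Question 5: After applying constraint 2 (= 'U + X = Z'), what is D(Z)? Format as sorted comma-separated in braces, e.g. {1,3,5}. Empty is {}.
Answer: {6,7}

Derivation:
Constraint 1 (W != X) on D(W)={5,6,7,8} D(X)={3,5,7}: no change
Constraint 2 (U + X = Z) on D(U)={3,4,5,6,7,8} D(X)={3,5,7} D(Z)={4,6,7}: U {3,4,5,6,7,8}->{3,4}; X {3,5,7}->{3}; Z {4,6,7}->{6,7}
So after constraint 2: D(Z) = {6,7}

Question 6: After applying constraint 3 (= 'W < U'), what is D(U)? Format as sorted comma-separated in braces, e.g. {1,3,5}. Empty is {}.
Answer: {}

Derivation:
Constraint 1 (W != X) on D(W)={5,6,7,8} D(X)={3,5,7}: no change
Constraint 2 (U + X = Z) on D(U)={3,4,5,6,7,8} D(X)={3,5,7} D(Z)={4,6,7}: U {3,4,5,6,7,8}->{3,4}; X {3,5,7}->{3}; Z {4,6,7}->{6,7}
Constraint 3 (W < U) on D(W)={5,6,7,8} D(U)={3,4}: W {5,6,7,8}->{}; U {3,4}->{}
So after constraint 3: D(U) = {}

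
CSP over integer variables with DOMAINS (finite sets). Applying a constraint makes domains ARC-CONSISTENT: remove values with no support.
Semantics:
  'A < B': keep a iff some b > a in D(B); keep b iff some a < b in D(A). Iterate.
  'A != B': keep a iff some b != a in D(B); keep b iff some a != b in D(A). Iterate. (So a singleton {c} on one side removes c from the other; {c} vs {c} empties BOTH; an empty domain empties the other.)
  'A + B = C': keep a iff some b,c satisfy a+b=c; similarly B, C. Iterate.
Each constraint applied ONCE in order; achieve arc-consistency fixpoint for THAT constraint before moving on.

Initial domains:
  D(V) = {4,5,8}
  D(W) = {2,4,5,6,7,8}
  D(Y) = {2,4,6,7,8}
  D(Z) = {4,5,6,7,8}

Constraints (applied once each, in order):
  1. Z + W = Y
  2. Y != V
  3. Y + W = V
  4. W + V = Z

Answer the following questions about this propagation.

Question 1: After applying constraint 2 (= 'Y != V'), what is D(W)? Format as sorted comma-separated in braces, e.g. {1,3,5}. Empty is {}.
Answer: {2,4}

Derivation:
Constraint 1 (Z + W = Y) on D(Z)={4,5,6,7,8} D(W)={2,4,5,6,7,8} D(Y)={2,4,6,7,8}: Z {4,5,6,7,8}->{4,5,6}; W {2,4,5,6,7,8}->{2,4}; Y {2,4,6,7,8}->{6,7,8}
Constraint 2 (Y != V) on D(Y)={6,7,8} D(V)={4,5,8}: no change
So after constraint 2: D(W) = {2,4}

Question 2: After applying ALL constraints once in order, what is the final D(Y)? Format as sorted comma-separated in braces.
Constraint 1 (Z + W = Y) on D(Z)={4,5,6,7,8} D(W)={2,4,5,6,7,8} D(Y)={2,4,6,7,8}: Z {4,5,6,7,8}->{4,5,6}; W {2,4,5,6,7,8}->{2,4}; Y {2,4,6,7,8}->{6,7,8}
Constraint 2 (Y != V) on D(Y)={6,7,8} D(V)={4,5,8}: no change
Constraint 3 (Y + W = V) on D(Y)={6,7,8} D(W)={2,4} D(V)={4,5,8}: Y {6,7,8}->{6}; W {2,4}->{2}; V {4,5,8}->{8}
Constraint 4 (W + V = Z) on D(W)={2} D(V)={8} D(Z)={4,5,6}: W {2}->{}; V {8}->{}; Z {4,5,6}->{}
So after all 4 constraints: D(Y) = {6}

Answer: {6}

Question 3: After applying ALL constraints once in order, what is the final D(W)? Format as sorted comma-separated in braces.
Answer: {}

Derivation:
Constraint 1 (Z + W = Y) on D(Z)={4,5,6,7,8} D(W)={2,4,5,6,7,8} D(Y)={2,4,6,7,8}: Z {4,5,6,7,8}->{4,5,6}; W {2,4,5,6,7,8}->{2,4}; Y {2,4,6,7,8}->{6,7,8}
Constraint 2 (Y != V) on D(Y)={6,7,8} D(V)={4,5,8}: no change
Constraint 3 (Y + W = V) on D(Y)={6,7,8} D(W)={2,4} D(V)={4,5,8}: Y {6,7,8}->{6}; W {2,4}->{2}; V {4,5,8}->{8}
Constraint 4 (W + V = Z) on D(W)={2} D(V)={8} D(Z)={4,5,6}: W {2}->{}; V {8}->{}; Z {4,5,6}->{}
So after all 4 constraints: D(W) = {}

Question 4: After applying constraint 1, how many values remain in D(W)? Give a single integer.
Constraint 1 (Z + W = Y) on D(Z)={4,5,6,7,8} D(W)={2,4,5,6,7,8} D(Y)={2,4,6,7,8}: Z {4,5,6,7,8}->{4,5,6}; W {2,4,5,6,7,8}->{2,4}; Y {2,4,6,7,8}->{6,7,8}
So after constraint 1: D(W)={2,4}, size = 2

Answer: 2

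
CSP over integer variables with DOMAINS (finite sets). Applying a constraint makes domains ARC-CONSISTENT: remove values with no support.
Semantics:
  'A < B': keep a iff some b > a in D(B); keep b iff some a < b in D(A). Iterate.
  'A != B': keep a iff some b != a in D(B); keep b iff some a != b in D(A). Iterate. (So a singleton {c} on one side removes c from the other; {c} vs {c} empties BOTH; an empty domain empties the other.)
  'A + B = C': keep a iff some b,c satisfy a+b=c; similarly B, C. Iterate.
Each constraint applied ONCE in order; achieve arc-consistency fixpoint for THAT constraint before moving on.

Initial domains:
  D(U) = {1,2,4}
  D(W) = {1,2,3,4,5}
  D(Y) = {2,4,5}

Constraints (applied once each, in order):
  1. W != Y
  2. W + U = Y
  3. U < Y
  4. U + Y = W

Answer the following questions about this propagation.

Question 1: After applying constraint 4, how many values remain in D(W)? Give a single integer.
Answer: 2

Derivation:
Constraint 1 (W != Y) on D(W)={1,2,3,4,5} D(Y)={2,4,5}: no change
Constraint 2 (W + U = Y) on D(W)={1,2,3,4,5} D(U)={1,2,4} D(Y)={2,4,5}: W {1,2,3,4,5}->{1,2,3,4}
Constraint 3 (U < Y) on D(U)={1,2,4} D(Y)={2,4,5}: no change
Constraint 4 (U + Y = W) on D(U)={1,2,4} D(Y)={2,4,5} D(W)={1,2,3,4}: U {1,2,4}->{1,2}; Y {2,4,5}->{2}; W {1,2,3,4}->{3,4}
So after constraint 4: D(W)={3,4}, size = 2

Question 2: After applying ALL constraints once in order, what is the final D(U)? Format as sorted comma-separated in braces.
Answer: {1,2}

Derivation:
Constraint 1 (W != Y) on D(W)={1,2,3,4,5} D(Y)={2,4,5}: no change
Constraint 2 (W + U = Y) on D(W)={1,2,3,4,5} D(U)={1,2,4} D(Y)={2,4,5}: W {1,2,3,4,5}->{1,2,3,4}
Constraint 3 (U < Y) on D(U)={1,2,4} D(Y)={2,4,5}: no change
Constraint 4 (U + Y = W) on D(U)={1,2,4} D(Y)={2,4,5} D(W)={1,2,3,4}: U {1,2,4}->{1,2}; Y {2,4,5}->{2}; W {1,2,3,4}->{3,4}
So after all 4 constraints: D(U) = {1,2}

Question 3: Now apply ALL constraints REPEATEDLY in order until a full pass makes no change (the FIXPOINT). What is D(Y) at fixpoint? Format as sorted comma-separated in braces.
Answer: {}

Derivation:
pass 0 (initial): D(Y)={2,4,5}
pass 1: U {1,2,4}->{1,2}; W {1,2,3,4,5}->{3,4}; Y {2,4,5}->{2}
pass 2: U {1,2}->{}; W {3,4}->{}; Y {2}->{}
pass 3: no change
Fixpoint after 3 passes: D(Y) = {}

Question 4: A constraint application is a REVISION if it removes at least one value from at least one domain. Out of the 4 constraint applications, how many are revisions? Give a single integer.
Constraint 1 (W != Y) on D(W)={1,2,3,4,5} D(Y)={2,4,5}: no change => not a revision
Constraint 2 (W + U = Y) on D(W)={1,2,3,4,5} D(U)={1,2,4} D(Y)={2,4,5}: W {1,2,3,4,5}->{1,2,3,4} => REVISION
Constraint 3 (U < Y) on D(U)={1,2,4} D(Y)={2,4,5}: no change => not a revision
Constraint 4 (U + Y = W) on D(U)={1,2,4} D(Y)={2,4,5} D(W)={1,2,3,4}: U {1,2,4}->{1,2}; Y {2,4,5}->{2}; W {1,2,3,4}->{3,4} => REVISION
Total revisions = 2

Answer: 2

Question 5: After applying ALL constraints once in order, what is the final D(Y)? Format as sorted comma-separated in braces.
Answer: {2}

Derivation:
Constraint 1 (W != Y) on D(W)={1,2,3,4,5} D(Y)={2,4,5}: no change
Constraint 2 (W + U = Y) on D(W)={1,2,3,4,5} D(U)={1,2,4} D(Y)={2,4,5}: W {1,2,3,4,5}->{1,2,3,4}
Constraint 3 (U < Y) on D(U)={1,2,4} D(Y)={2,4,5}: no change
Constraint 4 (U + Y = W) on D(U)={1,2,4} D(Y)={2,4,5} D(W)={1,2,3,4}: U {1,2,4}->{1,2}; Y {2,4,5}->{2}; W {1,2,3,4}->{3,4}
So after all 4 constraints: D(Y) = {2}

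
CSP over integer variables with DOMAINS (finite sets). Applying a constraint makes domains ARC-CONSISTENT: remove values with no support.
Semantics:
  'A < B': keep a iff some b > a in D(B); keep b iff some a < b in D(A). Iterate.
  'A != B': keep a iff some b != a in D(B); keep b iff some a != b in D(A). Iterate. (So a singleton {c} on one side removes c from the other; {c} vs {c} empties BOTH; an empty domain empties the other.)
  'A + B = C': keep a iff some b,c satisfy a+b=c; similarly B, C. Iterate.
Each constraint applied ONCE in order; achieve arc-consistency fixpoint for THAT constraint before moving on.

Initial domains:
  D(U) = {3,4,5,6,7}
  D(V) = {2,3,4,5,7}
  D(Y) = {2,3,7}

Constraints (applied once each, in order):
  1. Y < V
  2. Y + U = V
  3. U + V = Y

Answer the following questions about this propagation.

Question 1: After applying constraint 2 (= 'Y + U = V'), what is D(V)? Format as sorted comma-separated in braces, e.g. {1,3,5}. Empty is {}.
Constraint 1 (Y < V) on D(Y)={2,3,7} D(V)={2,3,4,5,7}: Y {2,3,7}->{2,3}; V {2,3,4,5,7}->{3,4,5,7}
Constraint 2 (Y + U = V) on D(Y)={2,3} D(U)={3,4,5,6,7} D(V)={3,4,5,7}: U {3,4,5,6,7}->{3,4,5}; V {3,4,5,7}->{5,7}
So after constraint 2: D(V) = {5,7}

Answer: {5,7}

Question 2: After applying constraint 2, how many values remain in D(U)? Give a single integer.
Answer: 3

Derivation:
Constraint 1 (Y < V) on D(Y)={2,3,7} D(V)={2,3,4,5,7}: Y {2,3,7}->{2,3}; V {2,3,4,5,7}->{3,4,5,7}
Constraint 2 (Y + U = V) on D(Y)={2,3} D(U)={3,4,5,6,7} D(V)={3,4,5,7}: U {3,4,5,6,7}->{3,4,5}; V {3,4,5,7}->{5,7}
So after constraint 2: D(U)={3,4,5}, size = 3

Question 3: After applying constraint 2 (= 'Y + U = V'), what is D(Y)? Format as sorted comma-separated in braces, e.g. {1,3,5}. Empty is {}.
Constraint 1 (Y < V) on D(Y)={2,3,7} D(V)={2,3,4,5,7}: Y {2,3,7}->{2,3}; V {2,3,4,5,7}->{3,4,5,7}
Constraint 2 (Y + U = V) on D(Y)={2,3} D(U)={3,4,5,6,7} D(V)={3,4,5,7}: U {3,4,5,6,7}->{3,4,5}; V {3,4,5,7}->{5,7}
So after constraint 2: D(Y) = {2,3}

Answer: {2,3}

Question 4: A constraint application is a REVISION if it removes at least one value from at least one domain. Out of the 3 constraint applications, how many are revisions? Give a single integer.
Answer: 3

Derivation:
Constraint 1 (Y < V) on D(Y)={2,3,7} D(V)={2,3,4,5,7}: Y {2,3,7}->{2,3}; V {2,3,4,5,7}->{3,4,5,7} => REVISION
Constraint 2 (Y + U = V) on D(Y)={2,3} D(U)={3,4,5,6,7} D(V)={3,4,5,7}: U {3,4,5,6,7}->{3,4,5}; V {3,4,5,7}->{5,7} => REVISION
Constraint 3 (U + V = Y) on D(U)={3,4,5} D(V)={5,7} D(Y)={2,3}: U {3,4,5}->{}; V {5,7}->{}; Y {2,3}->{} => REVISION
Total revisions = 3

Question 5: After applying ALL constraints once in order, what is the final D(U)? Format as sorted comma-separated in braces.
Answer: {}

Derivation:
Constraint 1 (Y < V) on D(Y)={2,3,7} D(V)={2,3,4,5,7}: Y {2,3,7}->{2,3}; V {2,3,4,5,7}->{3,4,5,7}
Constraint 2 (Y + U = V) on D(Y)={2,3} D(U)={3,4,5,6,7} D(V)={3,4,5,7}: U {3,4,5,6,7}->{3,4,5}; V {3,4,5,7}->{5,7}
Constraint 3 (U + V = Y) on D(U)={3,4,5} D(V)={5,7} D(Y)={2,3}: U {3,4,5}->{}; V {5,7}->{}; Y {2,3}->{}
So after all 3 constraints: D(U) = {}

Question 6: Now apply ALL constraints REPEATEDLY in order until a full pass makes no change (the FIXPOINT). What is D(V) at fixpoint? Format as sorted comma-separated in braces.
pass 0 (initial): D(V)={2,3,4,5,7}
pass 1: U {3,4,5,6,7}->{}; V {2,3,4,5,7}->{}; Y {2,3,7}->{}
pass 2: no change
Fixpoint after 2 passes: D(V) = {}

Answer: {}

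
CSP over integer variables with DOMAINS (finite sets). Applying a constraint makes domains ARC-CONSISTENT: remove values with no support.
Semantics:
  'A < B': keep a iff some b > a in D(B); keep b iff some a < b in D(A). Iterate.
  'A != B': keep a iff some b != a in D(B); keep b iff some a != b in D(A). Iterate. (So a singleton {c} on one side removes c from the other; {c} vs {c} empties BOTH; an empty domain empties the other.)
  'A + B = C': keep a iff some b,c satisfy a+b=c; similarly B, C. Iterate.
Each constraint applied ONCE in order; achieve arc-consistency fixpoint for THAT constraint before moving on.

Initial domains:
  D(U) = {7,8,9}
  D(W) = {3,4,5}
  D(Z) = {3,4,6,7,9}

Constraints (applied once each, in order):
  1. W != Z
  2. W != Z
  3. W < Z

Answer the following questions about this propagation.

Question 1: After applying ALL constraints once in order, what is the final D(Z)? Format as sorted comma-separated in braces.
Answer: {4,6,7,9}

Derivation:
Constraint 1 (W != Z) on D(W)={3,4,5} D(Z)={3,4,6,7,9}: no change
Constraint 2 (W != Z) on D(W)={3,4,5} D(Z)={3,4,6,7,9}: no change
Constraint 3 (W < Z) on D(W)={3,4,5} D(Z)={3,4,6,7,9}: Z {3,4,6,7,9}->{4,6,7,9}
So after all 3 constraints: D(Z) = {4,6,7,9}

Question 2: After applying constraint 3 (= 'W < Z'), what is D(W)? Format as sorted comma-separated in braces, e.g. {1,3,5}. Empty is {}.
Answer: {3,4,5}

Derivation:
Constraint 1 (W != Z) on D(W)={3,4,5} D(Z)={3,4,6,7,9}: no change
Constraint 2 (W != Z) on D(W)={3,4,5} D(Z)={3,4,6,7,9}: no change
Constraint 3 (W < Z) on D(W)={3,4,5} D(Z)={3,4,6,7,9}: Z {3,4,6,7,9}->{4,6,7,9}
So after constraint 3: D(W) = {3,4,5}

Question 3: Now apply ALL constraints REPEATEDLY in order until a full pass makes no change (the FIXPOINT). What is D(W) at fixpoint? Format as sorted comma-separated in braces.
Answer: {3,4,5}

Derivation:
pass 0 (initial): D(W)={3,4,5}
pass 1: Z {3,4,6,7,9}->{4,6,7,9}
pass 2: no change
Fixpoint after 2 passes: D(W) = {3,4,5}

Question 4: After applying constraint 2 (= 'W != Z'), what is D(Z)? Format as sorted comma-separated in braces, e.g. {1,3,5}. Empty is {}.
Answer: {3,4,6,7,9}

Derivation:
Constraint 1 (W != Z) on D(W)={3,4,5} D(Z)={3,4,6,7,9}: no change
Constraint 2 (W != Z) on D(W)={3,4,5} D(Z)={3,4,6,7,9}: no change
So after constraint 2: D(Z) = {3,4,6,7,9}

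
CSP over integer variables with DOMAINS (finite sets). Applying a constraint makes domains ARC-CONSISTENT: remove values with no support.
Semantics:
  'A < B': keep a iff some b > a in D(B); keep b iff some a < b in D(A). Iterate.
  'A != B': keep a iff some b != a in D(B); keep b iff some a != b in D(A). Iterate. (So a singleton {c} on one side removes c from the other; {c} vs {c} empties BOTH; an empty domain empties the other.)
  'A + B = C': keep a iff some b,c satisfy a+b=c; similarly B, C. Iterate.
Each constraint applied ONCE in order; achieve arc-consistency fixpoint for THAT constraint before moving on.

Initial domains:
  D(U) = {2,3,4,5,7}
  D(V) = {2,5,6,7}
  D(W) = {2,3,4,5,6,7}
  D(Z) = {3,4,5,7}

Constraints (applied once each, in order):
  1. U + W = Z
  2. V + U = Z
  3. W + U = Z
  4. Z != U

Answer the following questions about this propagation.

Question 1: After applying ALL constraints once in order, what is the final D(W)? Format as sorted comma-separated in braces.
Answer: {2,3,4,5}

Derivation:
Constraint 1 (U + W = Z) on D(U)={2,3,4,5,7} D(W)={2,3,4,5,6,7} D(Z)={3,4,5,7}: U {2,3,4,5,7}->{2,3,4,5}; W {2,3,4,5,6,7}->{2,3,4,5}; Z {3,4,5,7}->{4,5,7}
Constraint 2 (V + U = Z) on D(V)={2,5,6,7} D(U)={2,3,4,5} D(Z)={4,5,7}: V {2,5,6,7}->{2,5}; U {2,3,4,5}->{2,3,5}
Constraint 3 (W + U = Z) on D(W)={2,3,4,5} D(U)={2,3,5} D(Z)={4,5,7}: no change
Constraint 4 (Z != U) on D(Z)={4,5,7} D(U)={2,3,5}: no change
So after all 4 constraints: D(W) = {2,3,4,5}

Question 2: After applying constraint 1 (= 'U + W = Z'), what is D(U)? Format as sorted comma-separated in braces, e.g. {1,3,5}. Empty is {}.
Answer: {2,3,4,5}

Derivation:
Constraint 1 (U + W = Z) on D(U)={2,3,4,5,7} D(W)={2,3,4,5,6,7} D(Z)={3,4,5,7}: U {2,3,4,5,7}->{2,3,4,5}; W {2,3,4,5,6,7}->{2,3,4,5}; Z {3,4,5,7}->{4,5,7}
So after constraint 1: D(U) = {2,3,4,5}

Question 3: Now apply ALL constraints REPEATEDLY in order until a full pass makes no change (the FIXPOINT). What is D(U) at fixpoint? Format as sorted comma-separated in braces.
pass 0 (initial): D(U)={2,3,4,5,7}
pass 1: U {2,3,4,5,7}->{2,3,5}; V {2,5,6,7}->{2,5}; W {2,3,4,5,6,7}->{2,3,4,5}; Z {3,4,5,7}->{4,5,7}
pass 2: no change
Fixpoint after 2 passes: D(U) = {2,3,5}

Answer: {2,3,5}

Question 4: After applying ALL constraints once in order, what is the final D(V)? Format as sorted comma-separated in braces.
Answer: {2,5}

Derivation:
Constraint 1 (U + W = Z) on D(U)={2,3,4,5,7} D(W)={2,3,4,5,6,7} D(Z)={3,4,5,7}: U {2,3,4,5,7}->{2,3,4,5}; W {2,3,4,5,6,7}->{2,3,4,5}; Z {3,4,5,7}->{4,5,7}
Constraint 2 (V + U = Z) on D(V)={2,5,6,7} D(U)={2,3,4,5} D(Z)={4,5,7}: V {2,5,6,7}->{2,5}; U {2,3,4,5}->{2,3,5}
Constraint 3 (W + U = Z) on D(W)={2,3,4,5} D(U)={2,3,5} D(Z)={4,5,7}: no change
Constraint 4 (Z != U) on D(Z)={4,5,7} D(U)={2,3,5}: no change
So after all 4 constraints: D(V) = {2,5}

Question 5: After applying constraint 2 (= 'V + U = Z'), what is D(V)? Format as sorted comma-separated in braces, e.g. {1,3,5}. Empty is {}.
Constraint 1 (U + W = Z) on D(U)={2,3,4,5,7} D(W)={2,3,4,5,6,7} D(Z)={3,4,5,7}: U {2,3,4,5,7}->{2,3,4,5}; W {2,3,4,5,6,7}->{2,3,4,5}; Z {3,4,5,7}->{4,5,7}
Constraint 2 (V + U = Z) on D(V)={2,5,6,7} D(U)={2,3,4,5} D(Z)={4,5,7}: V {2,5,6,7}->{2,5}; U {2,3,4,5}->{2,3,5}
So after constraint 2: D(V) = {2,5}

Answer: {2,5}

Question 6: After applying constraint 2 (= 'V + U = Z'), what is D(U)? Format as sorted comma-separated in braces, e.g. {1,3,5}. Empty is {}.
Constraint 1 (U + W = Z) on D(U)={2,3,4,5,7} D(W)={2,3,4,5,6,7} D(Z)={3,4,5,7}: U {2,3,4,5,7}->{2,3,4,5}; W {2,3,4,5,6,7}->{2,3,4,5}; Z {3,4,5,7}->{4,5,7}
Constraint 2 (V + U = Z) on D(V)={2,5,6,7} D(U)={2,3,4,5} D(Z)={4,5,7}: V {2,5,6,7}->{2,5}; U {2,3,4,5}->{2,3,5}
So after constraint 2: D(U) = {2,3,5}

Answer: {2,3,5}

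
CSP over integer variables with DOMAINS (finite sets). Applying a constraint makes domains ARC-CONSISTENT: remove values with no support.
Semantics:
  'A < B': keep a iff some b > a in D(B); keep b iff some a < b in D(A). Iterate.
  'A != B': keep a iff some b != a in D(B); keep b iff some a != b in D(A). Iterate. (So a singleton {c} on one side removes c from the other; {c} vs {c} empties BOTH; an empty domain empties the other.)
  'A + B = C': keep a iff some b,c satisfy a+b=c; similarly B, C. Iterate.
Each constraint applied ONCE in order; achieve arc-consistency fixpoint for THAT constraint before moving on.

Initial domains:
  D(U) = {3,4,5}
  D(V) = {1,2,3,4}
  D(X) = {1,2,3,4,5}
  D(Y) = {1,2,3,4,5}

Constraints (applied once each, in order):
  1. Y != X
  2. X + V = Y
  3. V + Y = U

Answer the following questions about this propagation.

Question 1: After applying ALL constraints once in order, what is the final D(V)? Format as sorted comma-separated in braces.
Answer: {1,2,3}

Derivation:
Constraint 1 (Y != X) on D(Y)={1,2,3,4,5} D(X)={1,2,3,4,5}: no change
Constraint 2 (X + V = Y) on D(X)={1,2,3,4,5} D(V)={1,2,3,4} D(Y)={1,2,3,4,5}: X {1,2,3,4,5}->{1,2,3,4}; Y {1,2,3,4,5}->{2,3,4,5}
Constraint 3 (V + Y = U) on D(V)={1,2,3,4} D(Y)={2,3,4,5} D(U)={3,4,5}: V {1,2,3,4}->{1,2,3}; Y {2,3,4,5}->{2,3,4}
So after all 3 constraints: D(V) = {1,2,3}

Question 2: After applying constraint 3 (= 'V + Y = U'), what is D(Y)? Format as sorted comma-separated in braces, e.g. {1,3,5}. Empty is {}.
Answer: {2,3,4}

Derivation:
Constraint 1 (Y != X) on D(Y)={1,2,3,4,5} D(X)={1,2,3,4,5}: no change
Constraint 2 (X + V = Y) on D(X)={1,2,3,4,5} D(V)={1,2,3,4} D(Y)={1,2,3,4,5}: X {1,2,3,4,5}->{1,2,3,4}; Y {1,2,3,4,5}->{2,3,4,5}
Constraint 3 (V + Y = U) on D(V)={1,2,3,4} D(Y)={2,3,4,5} D(U)={3,4,5}: V {1,2,3,4}->{1,2,3}; Y {2,3,4,5}->{2,3,4}
So after constraint 3: D(Y) = {2,3,4}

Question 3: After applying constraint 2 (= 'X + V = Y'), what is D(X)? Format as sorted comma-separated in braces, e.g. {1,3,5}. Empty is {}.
Constraint 1 (Y != X) on D(Y)={1,2,3,4,5} D(X)={1,2,3,4,5}: no change
Constraint 2 (X + V = Y) on D(X)={1,2,3,4,5} D(V)={1,2,3,4} D(Y)={1,2,3,4,5}: X {1,2,3,4,5}->{1,2,3,4}; Y {1,2,3,4,5}->{2,3,4,5}
So after constraint 2: D(X) = {1,2,3,4}

Answer: {1,2,3,4}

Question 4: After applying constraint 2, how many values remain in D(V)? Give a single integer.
Constraint 1 (Y != X) on D(Y)={1,2,3,4,5} D(X)={1,2,3,4,5}: no change
Constraint 2 (X + V = Y) on D(X)={1,2,3,4,5} D(V)={1,2,3,4} D(Y)={1,2,3,4,5}: X {1,2,3,4,5}->{1,2,3,4}; Y {1,2,3,4,5}->{2,3,4,5}
So after constraint 2: D(V)={1,2,3,4}, size = 4

Answer: 4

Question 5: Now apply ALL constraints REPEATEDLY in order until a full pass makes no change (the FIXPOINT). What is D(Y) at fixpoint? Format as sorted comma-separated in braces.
pass 0 (initial): D(Y)={1,2,3,4,5}
pass 1: V {1,2,3,4}->{1,2,3}; X {1,2,3,4,5}->{1,2,3,4}; Y {1,2,3,4,5}->{2,3,4}
pass 2: X {1,2,3,4}->{1,2,3}
pass 3: no change
Fixpoint after 3 passes: D(Y) = {2,3,4}

Answer: {2,3,4}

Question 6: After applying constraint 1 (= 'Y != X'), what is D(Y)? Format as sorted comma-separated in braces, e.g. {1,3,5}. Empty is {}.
Constraint 1 (Y != X) on D(Y)={1,2,3,4,5} D(X)={1,2,3,4,5}: no change
So after constraint 1: D(Y) = {1,2,3,4,5}

Answer: {1,2,3,4,5}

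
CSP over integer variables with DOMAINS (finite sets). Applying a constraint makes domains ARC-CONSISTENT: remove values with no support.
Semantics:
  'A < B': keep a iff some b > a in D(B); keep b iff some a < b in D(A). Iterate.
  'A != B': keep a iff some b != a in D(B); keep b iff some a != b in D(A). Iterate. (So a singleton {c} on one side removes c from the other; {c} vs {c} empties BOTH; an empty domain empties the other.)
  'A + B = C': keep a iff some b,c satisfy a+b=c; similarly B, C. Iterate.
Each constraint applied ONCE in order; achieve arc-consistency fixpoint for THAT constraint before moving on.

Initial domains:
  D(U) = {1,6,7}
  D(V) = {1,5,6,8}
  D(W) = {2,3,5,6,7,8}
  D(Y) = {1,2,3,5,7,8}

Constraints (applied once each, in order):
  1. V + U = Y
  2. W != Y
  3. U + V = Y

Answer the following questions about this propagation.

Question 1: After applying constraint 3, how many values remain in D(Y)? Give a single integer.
Constraint 1 (V + U = Y) on D(V)={1,5,6,8} D(U)={1,6,7} D(Y)={1,2,3,5,7,8}: V {1,5,6,8}->{1,6}; Y {1,2,3,5,7,8}->{2,7,8}
Constraint 2 (W != Y) on D(W)={2,3,5,6,7,8} D(Y)={2,7,8}: no change
Constraint 3 (U + V = Y) on D(U)={1,6,7} D(V)={1,6} D(Y)={2,7,8}: no change
So after constraint 3: D(Y)={2,7,8}, size = 3

Answer: 3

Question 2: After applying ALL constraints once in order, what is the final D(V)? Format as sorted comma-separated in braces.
Answer: {1,6}

Derivation:
Constraint 1 (V + U = Y) on D(V)={1,5,6,8} D(U)={1,6,7} D(Y)={1,2,3,5,7,8}: V {1,5,6,8}->{1,6}; Y {1,2,3,5,7,8}->{2,7,8}
Constraint 2 (W != Y) on D(W)={2,3,5,6,7,8} D(Y)={2,7,8}: no change
Constraint 3 (U + V = Y) on D(U)={1,6,7} D(V)={1,6} D(Y)={2,7,8}: no change
So after all 3 constraints: D(V) = {1,6}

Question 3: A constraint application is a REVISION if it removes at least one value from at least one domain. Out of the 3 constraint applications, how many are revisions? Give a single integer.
Constraint 1 (V + U = Y) on D(V)={1,5,6,8} D(U)={1,6,7} D(Y)={1,2,3,5,7,8}: V {1,5,6,8}->{1,6}; Y {1,2,3,5,7,8}->{2,7,8} => REVISION
Constraint 2 (W != Y) on D(W)={2,3,5,6,7,8} D(Y)={2,7,8}: no change => not a revision
Constraint 3 (U + V = Y) on D(U)={1,6,7} D(V)={1,6} D(Y)={2,7,8}: no change => not a revision
Total revisions = 1

Answer: 1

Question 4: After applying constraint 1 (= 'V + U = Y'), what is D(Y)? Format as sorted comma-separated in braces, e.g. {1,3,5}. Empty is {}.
Answer: {2,7,8}

Derivation:
Constraint 1 (V + U = Y) on D(V)={1,5,6,8} D(U)={1,6,7} D(Y)={1,2,3,5,7,8}: V {1,5,6,8}->{1,6}; Y {1,2,3,5,7,8}->{2,7,8}
So after constraint 1: D(Y) = {2,7,8}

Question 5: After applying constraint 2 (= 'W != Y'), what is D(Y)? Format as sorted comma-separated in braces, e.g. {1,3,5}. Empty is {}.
Constraint 1 (V + U = Y) on D(V)={1,5,6,8} D(U)={1,6,7} D(Y)={1,2,3,5,7,8}: V {1,5,6,8}->{1,6}; Y {1,2,3,5,7,8}->{2,7,8}
Constraint 2 (W != Y) on D(W)={2,3,5,6,7,8} D(Y)={2,7,8}: no change
So after constraint 2: D(Y) = {2,7,8}

Answer: {2,7,8}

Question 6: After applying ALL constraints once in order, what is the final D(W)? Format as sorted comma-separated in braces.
Constraint 1 (V + U = Y) on D(V)={1,5,6,8} D(U)={1,6,7} D(Y)={1,2,3,5,7,8}: V {1,5,6,8}->{1,6}; Y {1,2,3,5,7,8}->{2,7,8}
Constraint 2 (W != Y) on D(W)={2,3,5,6,7,8} D(Y)={2,7,8}: no change
Constraint 3 (U + V = Y) on D(U)={1,6,7} D(V)={1,6} D(Y)={2,7,8}: no change
So after all 3 constraints: D(W) = {2,3,5,6,7,8}

Answer: {2,3,5,6,7,8}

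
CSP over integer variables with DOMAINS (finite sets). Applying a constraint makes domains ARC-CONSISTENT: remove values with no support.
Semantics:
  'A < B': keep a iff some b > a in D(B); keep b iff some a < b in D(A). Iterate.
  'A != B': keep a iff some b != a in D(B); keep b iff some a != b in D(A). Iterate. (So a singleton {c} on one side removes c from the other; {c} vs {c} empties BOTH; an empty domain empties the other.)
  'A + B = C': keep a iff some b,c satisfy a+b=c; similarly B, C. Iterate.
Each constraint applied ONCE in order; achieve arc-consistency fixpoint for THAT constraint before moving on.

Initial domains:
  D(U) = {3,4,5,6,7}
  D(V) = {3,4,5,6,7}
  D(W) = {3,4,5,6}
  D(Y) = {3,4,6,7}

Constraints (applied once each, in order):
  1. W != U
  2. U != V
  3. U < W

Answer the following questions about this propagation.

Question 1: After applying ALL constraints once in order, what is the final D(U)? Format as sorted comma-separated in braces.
Answer: {3,4,5}

Derivation:
Constraint 1 (W != U) on D(W)={3,4,5,6} D(U)={3,4,5,6,7}: no change
Constraint 2 (U != V) on D(U)={3,4,5,6,7} D(V)={3,4,5,6,7}: no change
Constraint 3 (U < W) on D(U)={3,4,5,6,7} D(W)={3,4,5,6}: U {3,4,5,6,7}->{3,4,5}; W {3,4,5,6}->{4,5,6}
So after all 3 constraints: D(U) = {3,4,5}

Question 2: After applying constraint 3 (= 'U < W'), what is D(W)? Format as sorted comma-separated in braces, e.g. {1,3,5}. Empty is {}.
Answer: {4,5,6}

Derivation:
Constraint 1 (W != U) on D(W)={3,4,5,6} D(U)={3,4,5,6,7}: no change
Constraint 2 (U != V) on D(U)={3,4,5,6,7} D(V)={3,4,5,6,7}: no change
Constraint 3 (U < W) on D(U)={3,4,5,6,7} D(W)={3,4,5,6}: U {3,4,5,6,7}->{3,4,5}; W {3,4,5,6}->{4,5,6}
So after constraint 3: D(W) = {4,5,6}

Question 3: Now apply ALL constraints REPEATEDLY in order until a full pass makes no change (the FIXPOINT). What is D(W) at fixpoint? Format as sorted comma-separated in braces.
Answer: {4,5,6}

Derivation:
pass 0 (initial): D(W)={3,4,5,6}
pass 1: U {3,4,5,6,7}->{3,4,5}; W {3,4,5,6}->{4,5,6}
pass 2: no change
Fixpoint after 2 passes: D(W) = {4,5,6}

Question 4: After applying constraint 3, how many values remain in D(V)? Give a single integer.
Constraint 1 (W != U) on D(W)={3,4,5,6} D(U)={3,4,5,6,7}: no change
Constraint 2 (U != V) on D(U)={3,4,5,6,7} D(V)={3,4,5,6,7}: no change
Constraint 3 (U < W) on D(U)={3,4,5,6,7} D(W)={3,4,5,6}: U {3,4,5,6,7}->{3,4,5}; W {3,4,5,6}->{4,5,6}
So after constraint 3: D(V)={3,4,5,6,7}, size = 5

Answer: 5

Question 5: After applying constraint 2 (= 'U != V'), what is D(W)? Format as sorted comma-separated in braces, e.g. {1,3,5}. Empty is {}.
Answer: {3,4,5,6}

Derivation:
Constraint 1 (W != U) on D(W)={3,4,5,6} D(U)={3,4,5,6,7}: no change
Constraint 2 (U != V) on D(U)={3,4,5,6,7} D(V)={3,4,5,6,7}: no change
So after constraint 2: D(W) = {3,4,5,6}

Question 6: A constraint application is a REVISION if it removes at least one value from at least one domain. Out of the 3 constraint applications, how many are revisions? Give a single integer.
Answer: 1

Derivation:
Constraint 1 (W != U) on D(W)={3,4,5,6} D(U)={3,4,5,6,7}: no change => not a revision
Constraint 2 (U != V) on D(U)={3,4,5,6,7} D(V)={3,4,5,6,7}: no change => not a revision
Constraint 3 (U < W) on D(U)={3,4,5,6,7} D(W)={3,4,5,6}: U {3,4,5,6,7}->{3,4,5}; W {3,4,5,6}->{4,5,6} => REVISION
Total revisions = 1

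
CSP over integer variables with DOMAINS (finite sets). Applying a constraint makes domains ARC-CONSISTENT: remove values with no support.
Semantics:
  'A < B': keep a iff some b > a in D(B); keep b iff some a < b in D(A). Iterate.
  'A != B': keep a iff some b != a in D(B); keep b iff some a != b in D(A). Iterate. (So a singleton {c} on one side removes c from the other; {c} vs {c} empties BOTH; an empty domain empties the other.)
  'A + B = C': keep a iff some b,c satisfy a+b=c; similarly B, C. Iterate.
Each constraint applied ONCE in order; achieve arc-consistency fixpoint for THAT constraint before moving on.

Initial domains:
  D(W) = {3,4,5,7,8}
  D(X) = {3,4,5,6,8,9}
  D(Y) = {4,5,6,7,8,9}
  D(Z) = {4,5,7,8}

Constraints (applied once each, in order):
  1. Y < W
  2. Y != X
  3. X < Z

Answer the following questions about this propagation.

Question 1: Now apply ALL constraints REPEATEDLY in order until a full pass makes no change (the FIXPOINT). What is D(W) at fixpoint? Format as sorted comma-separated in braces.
pass 0 (initial): D(W)={3,4,5,7,8}
pass 1: W {3,4,5,7,8}->{5,7,8}; X {3,4,5,6,8,9}->{3,4,5,6}; Y {4,5,6,7,8,9}->{4,5,6,7}
pass 2: no change
Fixpoint after 2 passes: D(W) = {5,7,8}

Answer: {5,7,8}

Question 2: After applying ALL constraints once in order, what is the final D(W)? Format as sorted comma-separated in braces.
Constraint 1 (Y < W) on D(Y)={4,5,6,7,8,9} D(W)={3,4,5,7,8}: Y {4,5,6,7,8,9}->{4,5,6,7}; W {3,4,5,7,8}->{5,7,8}
Constraint 2 (Y != X) on D(Y)={4,5,6,7} D(X)={3,4,5,6,8,9}: no change
Constraint 3 (X < Z) on D(X)={3,4,5,6,8,9} D(Z)={4,5,7,8}: X {3,4,5,6,8,9}->{3,4,5,6}
So after all 3 constraints: D(W) = {5,7,8}

Answer: {5,7,8}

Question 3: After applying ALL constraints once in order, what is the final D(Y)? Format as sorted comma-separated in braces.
Constraint 1 (Y < W) on D(Y)={4,5,6,7,8,9} D(W)={3,4,5,7,8}: Y {4,5,6,7,8,9}->{4,5,6,7}; W {3,4,5,7,8}->{5,7,8}
Constraint 2 (Y != X) on D(Y)={4,5,6,7} D(X)={3,4,5,6,8,9}: no change
Constraint 3 (X < Z) on D(X)={3,4,5,6,8,9} D(Z)={4,5,7,8}: X {3,4,5,6,8,9}->{3,4,5,6}
So after all 3 constraints: D(Y) = {4,5,6,7}

Answer: {4,5,6,7}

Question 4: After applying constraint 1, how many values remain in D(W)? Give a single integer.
Answer: 3

Derivation:
Constraint 1 (Y < W) on D(Y)={4,5,6,7,8,9} D(W)={3,4,5,7,8}: Y {4,5,6,7,8,9}->{4,5,6,7}; W {3,4,5,7,8}->{5,7,8}
So after constraint 1: D(W)={5,7,8}, size = 3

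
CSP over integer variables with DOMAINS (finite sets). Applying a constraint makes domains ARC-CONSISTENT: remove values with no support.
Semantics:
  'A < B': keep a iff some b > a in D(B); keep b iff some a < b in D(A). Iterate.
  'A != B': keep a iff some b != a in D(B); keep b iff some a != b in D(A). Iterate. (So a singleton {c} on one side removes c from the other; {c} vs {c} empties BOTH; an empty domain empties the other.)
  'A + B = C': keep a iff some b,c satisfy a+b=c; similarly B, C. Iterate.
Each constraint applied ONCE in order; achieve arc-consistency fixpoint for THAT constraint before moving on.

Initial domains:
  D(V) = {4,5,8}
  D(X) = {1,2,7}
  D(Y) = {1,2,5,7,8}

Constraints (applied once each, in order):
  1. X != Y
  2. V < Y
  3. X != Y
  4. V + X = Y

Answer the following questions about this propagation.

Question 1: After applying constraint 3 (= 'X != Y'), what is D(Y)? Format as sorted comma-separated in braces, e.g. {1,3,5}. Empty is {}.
Answer: {5,7,8}

Derivation:
Constraint 1 (X != Y) on D(X)={1,2,7} D(Y)={1,2,5,7,8}: no change
Constraint 2 (V < Y) on D(V)={4,5,8} D(Y)={1,2,5,7,8}: V {4,5,8}->{4,5}; Y {1,2,5,7,8}->{5,7,8}
Constraint 3 (X != Y) on D(X)={1,2,7} D(Y)={5,7,8}: no change
So after constraint 3: D(Y) = {5,7,8}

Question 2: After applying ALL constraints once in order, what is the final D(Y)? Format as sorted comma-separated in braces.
Answer: {5,7}

Derivation:
Constraint 1 (X != Y) on D(X)={1,2,7} D(Y)={1,2,5,7,8}: no change
Constraint 2 (V < Y) on D(V)={4,5,8} D(Y)={1,2,5,7,8}: V {4,5,8}->{4,5}; Y {1,2,5,7,8}->{5,7,8}
Constraint 3 (X != Y) on D(X)={1,2,7} D(Y)={5,7,8}: no change
Constraint 4 (V + X = Y) on D(V)={4,5} D(X)={1,2,7} D(Y)={5,7,8}: X {1,2,7}->{1,2}; Y {5,7,8}->{5,7}
So after all 4 constraints: D(Y) = {5,7}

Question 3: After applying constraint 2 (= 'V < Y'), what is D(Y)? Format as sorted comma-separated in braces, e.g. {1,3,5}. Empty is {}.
Answer: {5,7,8}

Derivation:
Constraint 1 (X != Y) on D(X)={1,2,7} D(Y)={1,2,5,7,8}: no change
Constraint 2 (V < Y) on D(V)={4,5,8} D(Y)={1,2,5,7,8}: V {4,5,8}->{4,5}; Y {1,2,5,7,8}->{5,7,8}
So after constraint 2: D(Y) = {5,7,8}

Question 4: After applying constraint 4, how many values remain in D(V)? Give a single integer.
Constraint 1 (X != Y) on D(X)={1,2,7} D(Y)={1,2,5,7,8}: no change
Constraint 2 (V < Y) on D(V)={4,5,8} D(Y)={1,2,5,7,8}: V {4,5,8}->{4,5}; Y {1,2,5,7,8}->{5,7,8}
Constraint 3 (X != Y) on D(X)={1,2,7} D(Y)={5,7,8}: no change
Constraint 4 (V + X = Y) on D(V)={4,5} D(X)={1,2,7} D(Y)={5,7,8}: X {1,2,7}->{1,2}; Y {5,7,8}->{5,7}
So after constraint 4: D(V)={4,5}, size = 2

Answer: 2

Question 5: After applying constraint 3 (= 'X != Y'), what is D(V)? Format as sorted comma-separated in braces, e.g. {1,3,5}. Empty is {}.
Answer: {4,5}

Derivation:
Constraint 1 (X != Y) on D(X)={1,2,7} D(Y)={1,2,5,7,8}: no change
Constraint 2 (V < Y) on D(V)={4,5,8} D(Y)={1,2,5,7,8}: V {4,5,8}->{4,5}; Y {1,2,5,7,8}->{5,7,8}
Constraint 3 (X != Y) on D(X)={1,2,7} D(Y)={5,7,8}: no change
So after constraint 3: D(V) = {4,5}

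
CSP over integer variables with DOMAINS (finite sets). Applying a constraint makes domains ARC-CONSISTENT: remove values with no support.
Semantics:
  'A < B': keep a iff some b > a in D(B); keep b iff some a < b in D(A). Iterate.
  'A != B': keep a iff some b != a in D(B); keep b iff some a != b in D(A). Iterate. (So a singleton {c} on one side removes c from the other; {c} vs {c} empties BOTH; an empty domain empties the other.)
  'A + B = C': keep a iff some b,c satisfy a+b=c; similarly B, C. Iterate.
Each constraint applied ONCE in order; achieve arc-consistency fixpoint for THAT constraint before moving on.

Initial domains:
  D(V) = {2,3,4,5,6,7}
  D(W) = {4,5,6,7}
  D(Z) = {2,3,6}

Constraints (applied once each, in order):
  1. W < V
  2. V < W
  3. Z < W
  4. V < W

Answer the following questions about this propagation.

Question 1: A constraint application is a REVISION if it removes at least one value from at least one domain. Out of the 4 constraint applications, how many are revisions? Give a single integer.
Answer: 3

Derivation:
Constraint 1 (W < V) on D(W)={4,5,6,7} D(V)={2,3,4,5,6,7}: W {4,5,6,7}->{4,5,6}; V {2,3,4,5,6,7}->{5,6,7} => REVISION
Constraint 2 (V < W) on D(V)={5,6,7} D(W)={4,5,6}: V {5,6,7}->{5}; W {4,5,6}->{6} => REVISION
Constraint 3 (Z < W) on D(Z)={2,3,6} D(W)={6}: Z {2,3,6}->{2,3} => REVISION
Constraint 4 (V < W) on D(V)={5} D(W)={6}: no change => not a revision
Total revisions = 3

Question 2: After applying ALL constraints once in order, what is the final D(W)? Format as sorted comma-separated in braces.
Constraint 1 (W < V) on D(W)={4,5,6,7} D(V)={2,3,4,5,6,7}: W {4,5,6,7}->{4,5,6}; V {2,3,4,5,6,7}->{5,6,7}
Constraint 2 (V < W) on D(V)={5,6,7} D(W)={4,5,6}: V {5,6,7}->{5}; W {4,5,6}->{6}
Constraint 3 (Z < W) on D(Z)={2,3,6} D(W)={6}: Z {2,3,6}->{2,3}
Constraint 4 (V < W) on D(V)={5} D(W)={6}: no change
So after all 4 constraints: D(W) = {6}

Answer: {6}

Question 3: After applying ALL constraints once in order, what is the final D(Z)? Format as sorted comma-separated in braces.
Constraint 1 (W < V) on D(W)={4,5,6,7} D(V)={2,3,4,5,6,7}: W {4,5,6,7}->{4,5,6}; V {2,3,4,5,6,7}->{5,6,7}
Constraint 2 (V < W) on D(V)={5,6,7} D(W)={4,5,6}: V {5,6,7}->{5}; W {4,5,6}->{6}
Constraint 3 (Z < W) on D(Z)={2,3,6} D(W)={6}: Z {2,3,6}->{2,3}
Constraint 4 (V < W) on D(V)={5} D(W)={6}: no change
So after all 4 constraints: D(Z) = {2,3}

Answer: {2,3}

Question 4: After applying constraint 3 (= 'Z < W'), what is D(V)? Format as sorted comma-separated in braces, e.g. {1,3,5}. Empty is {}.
Constraint 1 (W < V) on D(W)={4,5,6,7} D(V)={2,3,4,5,6,7}: W {4,5,6,7}->{4,5,6}; V {2,3,4,5,6,7}->{5,6,7}
Constraint 2 (V < W) on D(V)={5,6,7} D(W)={4,5,6}: V {5,6,7}->{5}; W {4,5,6}->{6}
Constraint 3 (Z < W) on D(Z)={2,3,6} D(W)={6}: Z {2,3,6}->{2,3}
So after constraint 3: D(V) = {5}

Answer: {5}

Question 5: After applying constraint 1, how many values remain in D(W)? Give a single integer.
Constraint 1 (W < V) on D(W)={4,5,6,7} D(V)={2,3,4,5,6,7}: W {4,5,6,7}->{4,5,6}; V {2,3,4,5,6,7}->{5,6,7}
So after constraint 1: D(W)={4,5,6}, size = 3

Answer: 3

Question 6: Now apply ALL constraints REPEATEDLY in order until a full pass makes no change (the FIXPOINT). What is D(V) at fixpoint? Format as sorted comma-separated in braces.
pass 0 (initial): D(V)={2,3,4,5,6,7}
pass 1: V {2,3,4,5,6,7}->{5}; W {4,5,6,7}->{6}; Z {2,3,6}->{2,3}
pass 2: V {5}->{}; W {6}->{}; Z {2,3}->{}
pass 3: no change
Fixpoint after 3 passes: D(V) = {}

Answer: {}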